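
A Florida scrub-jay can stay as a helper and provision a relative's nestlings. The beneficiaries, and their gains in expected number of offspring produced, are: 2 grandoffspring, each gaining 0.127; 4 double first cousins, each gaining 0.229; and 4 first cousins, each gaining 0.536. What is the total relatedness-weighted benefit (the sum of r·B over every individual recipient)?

0.5605

r to a grandoffspring = 0.25 (two parent–offspring links: r = (1/2)^2 = 1/4).
r to a double first cousin = 1/4 (double first cousins share both grandparent pairs — four paths of length 4: r = 4·(1/2)^4 = 1/4).
r to a first cousin = 1/8 (first cousins share one grandparent pair — two paths of length 4: r = 2·(1/2)^4 = 1/8).
Summing one r·B term per recipient: 2·0.25·0.127 + 4·0.25·0.229 + 4·0.125·0.536 = 0.5605.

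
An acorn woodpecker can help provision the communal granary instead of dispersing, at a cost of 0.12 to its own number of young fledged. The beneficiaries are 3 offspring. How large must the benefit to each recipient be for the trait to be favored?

r to an offspring = 1/2 (one parent–offspring link: r = (1/2)^1 = 1/2).
Hamilton's rule with n recipients of equal r: n·r·B > C, so B > C/(n·r) = 0.12/(3·0.5) = 0.08.

0.08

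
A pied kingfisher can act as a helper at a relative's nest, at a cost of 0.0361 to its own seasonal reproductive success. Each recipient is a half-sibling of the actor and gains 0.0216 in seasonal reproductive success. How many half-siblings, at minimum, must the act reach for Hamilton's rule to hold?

7

r to a half-sibling = 1/4 (half-sibs share one parent — one path of length 2: r = (1/2)^2 = 1/4).
Hamilton's rule: n·r·B > C  ⇒  n > C/(r·B) = 0.0361/(0.25·0.0216) = 6.685.
The smallest integer exceeding 6.685 is 7.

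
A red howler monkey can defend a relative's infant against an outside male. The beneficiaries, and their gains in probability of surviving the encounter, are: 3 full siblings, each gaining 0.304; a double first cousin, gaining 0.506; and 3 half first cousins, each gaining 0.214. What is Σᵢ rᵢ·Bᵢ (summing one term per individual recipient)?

0.622625

r to a full sibling = 0.5 (full sibs share both parents — two paths of length 2: r = 2·(1/2)^2 = 1/2).
r to a double first cousin = 1/4 (double first cousins share both grandparent pairs — four paths of length 4: r = 4·(1/2)^4 = 1/4).
r to a half first cousin = 0.0625 (half first cousins share one grandparent — one path of length 4: r = (1/2)^4 = 1/16).
Summing one r·B term per recipient: 3·0.5·0.304 + 1·0.25·0.506 + 3·0.0625·0.214 = 0.622625.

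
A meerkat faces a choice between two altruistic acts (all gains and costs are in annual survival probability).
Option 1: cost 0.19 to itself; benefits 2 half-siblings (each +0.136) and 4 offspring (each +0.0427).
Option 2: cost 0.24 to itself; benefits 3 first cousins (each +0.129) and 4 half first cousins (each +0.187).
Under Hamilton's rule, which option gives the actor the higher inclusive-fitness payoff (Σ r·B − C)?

Option 1

Option 1: r to a half-sibling = 0.25.
Option 1: r to an offspring = 0.5.
Option 1: Σ r·B − C = (2·0.25·0.136 + 4·0.5·0.0427) − 0.19 = -0.0366.
Option 2: r to a first cousin = 0.125.
Option 2: r to a half first cousin = 0.0625.
Option 2: Σ r·B − C = (3·0.125·0.129 + 4·0.0625·0.187) − 0.24 = -0.144875.
Option 1 has the higher net inclusive-fitness payoff.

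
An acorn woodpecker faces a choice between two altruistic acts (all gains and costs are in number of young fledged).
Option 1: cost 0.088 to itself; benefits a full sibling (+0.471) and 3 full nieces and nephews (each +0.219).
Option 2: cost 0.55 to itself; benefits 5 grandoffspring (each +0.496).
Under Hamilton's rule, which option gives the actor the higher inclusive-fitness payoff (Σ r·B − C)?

Option 1: r to a full sibling = 0.5.
Option 1: r to a full niece or nephew = 0.25.
Option 1: Σ r·B − C = (1·0.5·0.471 + 3·0.25·0.219) − 0.088 = 0.31175.
Option 2: r to a grandoffspring = 0.25.
Option 2: Σ r·B − C = (5·0.25·0.496) − 0.55 = 0.07.
Option 1 has the higher net inclusive-fitness payoff.

Option 1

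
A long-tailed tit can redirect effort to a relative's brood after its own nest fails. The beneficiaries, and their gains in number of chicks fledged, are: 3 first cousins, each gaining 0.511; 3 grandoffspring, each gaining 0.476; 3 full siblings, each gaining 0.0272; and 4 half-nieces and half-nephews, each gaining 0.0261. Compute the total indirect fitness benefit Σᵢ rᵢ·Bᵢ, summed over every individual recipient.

0.602475

r to a first cousin = 0.125 (first cousins share one grandparent pair — two paths of length 4: r = 2·(1/2)^4 = 1/8).
r to a grandoffspring = 0.25 (two parent–offspring links: r = (1/2)^2 = 1/4).
r to a full sibling = 0.5 (full sibs share both parents — two paths of length 2: r = 2·(1/2)^2 = 1/2).
r to a half-niece or half-nephew = 1/8 (half-aunt/uncle↔niece/nephew: one path of length 3: r = (1/2)^3 = 1/8).
Summing one r·B term per recipient: 3·0.125·0.511 + 3·0.25·0.476 + 3·0.5·0.0272 + 4·0.125·0.0261 = 0.602475.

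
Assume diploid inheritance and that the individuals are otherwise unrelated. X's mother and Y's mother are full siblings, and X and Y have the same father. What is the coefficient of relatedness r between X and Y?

With two independent routes of shared ancestry, r is the sum of the two contributions.
X and Y are related in two ways: first cousins through their mothers (r = 1/8) and half-sibs through their shared father (r = 1/4).
r = 1/8 + 1/4 = 3/8 = 0.375.

0.375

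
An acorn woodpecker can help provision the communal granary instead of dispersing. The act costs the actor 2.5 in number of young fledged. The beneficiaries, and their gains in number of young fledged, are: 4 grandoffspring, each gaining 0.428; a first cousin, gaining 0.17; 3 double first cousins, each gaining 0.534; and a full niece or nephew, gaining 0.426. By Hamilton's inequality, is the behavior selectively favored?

No

Hamilton's rule: the trait is favored when the sum of r·B over every recipient exceeds the actor's cost C.
r to a grandoffspring = 0.25 (two parent–offspring links: r = (1/2)^2 = 1/4).
r to a first cousin = 0.125 (first cousins share one grandparent pair — two paths of length 4: r = 2·(1/2)^4 = 1/8).
r to a double first cousin = 0.25 (double first cousins share both grandparent pairs — four paths of length 4: r = 4·(1/2)^4 = 1/4).
r to a full niece or nephew = 0.25 (full aunt/uncle↔niece/nephew: two paths of length 3 through the shared grandparent pair: r = 2·(1/2)^3 = 1/4).
Summing one r·B term per recipient: 4·0.25·0.428 + 1·0.125·0.17 + 3·0.25·0.534 + 1·0.25·0.426 = 0.95625.
0.95625 < 2.5: the indirect benefit is less than the cost.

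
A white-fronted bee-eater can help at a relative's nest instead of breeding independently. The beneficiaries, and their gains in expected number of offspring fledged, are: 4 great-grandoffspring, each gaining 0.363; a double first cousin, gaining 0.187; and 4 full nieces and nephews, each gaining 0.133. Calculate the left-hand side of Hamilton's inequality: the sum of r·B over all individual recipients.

0.36125

r to a great-grandoffspring = 0.125 (three parent–offspring links: r = (1/2)^3 = 1/8).
r to a double first cousin = 1/4 (double first cousins share both grandparent pairs — four paths of length 4: r = 4·(1/2)^4 = 1/4).
r to a full niece or nephew = 0.25 (full aunt/uncle↔niece/nephew: two paths of length 3 through the shared grandparent pair: r = 2·(1/2)^3 = 1/4).
Summing one r·B term per recipient: 4·0.125·0.363 + 1·0.25·0.187 + 4·0.25·0.133 = 0.36125.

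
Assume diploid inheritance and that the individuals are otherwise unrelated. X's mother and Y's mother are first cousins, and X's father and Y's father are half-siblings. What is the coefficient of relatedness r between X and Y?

0.09375

Independent pedigree routes through distinct common ancestors add.
X and Y are related in two ways: second cousins through their mothers (r = 1/32) and half first cousins through their fathers (r = 1/16).
r = 1/32 + 1/16 = 3/32 = 0.09375.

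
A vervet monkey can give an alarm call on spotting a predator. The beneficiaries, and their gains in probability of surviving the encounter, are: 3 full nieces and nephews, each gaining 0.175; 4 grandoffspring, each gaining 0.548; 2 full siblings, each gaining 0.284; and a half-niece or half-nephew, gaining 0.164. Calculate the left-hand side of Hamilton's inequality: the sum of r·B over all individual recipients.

0.98375

r to a full niece or nephew = 0.25 (full aunt/uncle↔niece/nephew: two paths of length 3 through the shared grandparent pair: r = 2·(1/2)^3 = 1/4).
r to a grandoffspring = 0.25 (two parent–offspring links: r = (1/2)^2 = 1/4).
r to a full sibling = 1/2 (full sibs share both parents — two paths of length 2: r = 2·(1/2)^2 = 1/2).
r to a half-niece or half-nephew = 1/8 (half-aunt/uncle↔niece/nephew: one path of length 3: r = (1/2)^3 = 1/8).
Summing one r·B term per recipient: 3·0.25·0.175 + 4·0.25·0.548 + 2·0.5·0.284 + 1·0.125·0.164 = 0.98375.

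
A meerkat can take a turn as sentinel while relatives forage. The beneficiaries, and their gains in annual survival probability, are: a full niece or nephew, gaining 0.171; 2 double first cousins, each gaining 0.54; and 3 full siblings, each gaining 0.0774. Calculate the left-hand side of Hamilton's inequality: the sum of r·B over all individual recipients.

r to a full niece or nephew = 1/4 (full aunt/uncle↔niece/nephew: two paths of length 3 through the shared grandparent pair: r = 2·(1/2)^3 = 1/4).
r to a double first cousin = 1/4 (double first cousins share both grandparent pairs — four paths of length 4: r = 4·(1/2)^4 = 1/4).
r to a full sibling = 0.5 (full sibs share both parents — two paths of length 2: r = 2·(1/2)^2 = 1/2).
Summing one r·B term per recipient: 1·0.25·0.171 + 2·0.25·0.54 + 3·0.5·0.0774 = 0.42885.

0.42885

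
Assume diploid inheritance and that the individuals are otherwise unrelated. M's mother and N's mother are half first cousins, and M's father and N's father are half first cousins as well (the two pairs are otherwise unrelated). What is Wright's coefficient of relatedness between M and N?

Relatedness sums over independent paths through distinct common ancestors.
M and N are related in two ways: half second cousins through their mothers (r = 1/64) and half second cousins through their fathers (r = 1/64).
r = 1/64 + 1/64 = 1/32 = 0.03125.

0.03125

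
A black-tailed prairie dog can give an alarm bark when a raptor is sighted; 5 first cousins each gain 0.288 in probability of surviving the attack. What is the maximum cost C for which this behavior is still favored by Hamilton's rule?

r to a first cousin = 0.125 (first cousins share one grandparent pair — two paths of length 4: r = 2·(1/2)^4 = 1/8).
Hamilton's rule: n·r·B > C, so the trait is favored while C < n·r·B = 5·0.125·0.288 = 0.18.

0.18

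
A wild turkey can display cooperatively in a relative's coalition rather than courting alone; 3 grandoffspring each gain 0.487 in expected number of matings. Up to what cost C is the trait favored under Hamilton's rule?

0.36525

r to a grandoffspring = 1/4 (two parent–offspring links: r = (1/2)^2 = 1/4).
Hamilton's rule: n·r·B > C, so the trait is favored while C < n·r·B = 3·0.25·0.487 = 0.36525.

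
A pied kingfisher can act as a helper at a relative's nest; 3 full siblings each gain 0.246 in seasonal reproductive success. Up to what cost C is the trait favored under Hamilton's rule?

0.369

r to a full sibling = 1/2 (full sibs share both parents — two paths of length 2: r = 2·(1/2)^2 = 1/2).
Hamilton's rule: n·r·B > C, so the trait is favored while C < n·r·B = 3·0.5·0.246 = 0.369.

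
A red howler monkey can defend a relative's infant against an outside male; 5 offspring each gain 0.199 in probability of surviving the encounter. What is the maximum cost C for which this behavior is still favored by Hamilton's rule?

r to an offspring = 0.5 (one parent–offspring link: r = (1/2)^1 = 1/2).
Hamilton's rule: n·r·B > C, so the trait is favored while C < n·r·B = 5·0.5·0.199 = 0.4975.

0.4975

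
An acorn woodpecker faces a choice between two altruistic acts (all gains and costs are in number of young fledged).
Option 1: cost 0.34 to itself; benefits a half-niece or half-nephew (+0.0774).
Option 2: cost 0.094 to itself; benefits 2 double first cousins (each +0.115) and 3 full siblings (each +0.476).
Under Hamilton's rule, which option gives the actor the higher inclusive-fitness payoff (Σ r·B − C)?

Option 1: r to a half-niece or half-nephew = 0.125.
Option 1: Σ r·B − C = (1·0.125·0.0774) − 0.34 = -0.330325.
Option 2: r to a double first cousin = 0.25.
Option 2: r to a full sibling = 0.5.
Option 2: Σ r·B − C = (2·0.25·0.115 + 3·0.5·0.476) − 0.094 = 0.6775.
Option 2 has the higher net inclusive-fitness payoff.

Option 2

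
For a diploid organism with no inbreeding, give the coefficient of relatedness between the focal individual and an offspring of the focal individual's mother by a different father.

Each parent–offspring link contributes a factor of 1/2, and independent paths through distinct common ancestors add.
Half-sibs share one parent — one path of length 2: r = (1/2)^2 = 1/4.

0.25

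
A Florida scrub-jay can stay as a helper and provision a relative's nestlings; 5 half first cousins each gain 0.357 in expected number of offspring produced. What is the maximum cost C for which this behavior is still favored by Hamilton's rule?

0.1115625

r to a half first cousin = 0.0625 (half first cousins share one grandparent — one path of length 4: r = (1/2)^4 = 1/16).
Hamilton's rule: n·r·B > C, so the trait is favored while C < n·r·B = 5·0.0625·0.357 = 0.1115625.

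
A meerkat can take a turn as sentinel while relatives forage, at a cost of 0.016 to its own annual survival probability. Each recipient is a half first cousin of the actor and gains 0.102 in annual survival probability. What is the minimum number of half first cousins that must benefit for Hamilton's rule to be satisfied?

r to a half first cousin = 1/16 (half first cousins share one grandparent — one path of length 4: r = (1/2)^4 = 1/16).
Hamilton's rule: n·r·B > C  ⇒  n > C/(r·B) = 0.016/(0.0625·0.102) = 2.51.
The smallest integer exceeding 2.51 is 3.

3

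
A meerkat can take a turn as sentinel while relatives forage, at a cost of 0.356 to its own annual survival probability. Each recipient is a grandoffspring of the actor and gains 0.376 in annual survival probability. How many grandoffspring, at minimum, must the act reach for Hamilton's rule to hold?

4

r to a grandoffspring = 1/4 (two parent–offspring links: r = (1/2)^2 = 1/4).
Hamilton's rule: n·r·B > C  ⇒  n > C/(r·B) = 0.356/(0.25·0.376) = 3.787.
The smallest integer exceeding 3.787 is 4.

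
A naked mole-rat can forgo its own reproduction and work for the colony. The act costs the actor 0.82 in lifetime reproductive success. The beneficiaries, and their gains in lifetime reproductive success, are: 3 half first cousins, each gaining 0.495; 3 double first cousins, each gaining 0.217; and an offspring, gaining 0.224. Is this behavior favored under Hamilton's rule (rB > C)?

Hamilton's rule: the trait is favored when the sum of r·B over every recipient exceeds the actor's cost C.
r to a half first cousin = 0.0625 (half first cousins share one grandparent — one path of length 4: r = (1/2)^4 = 1/16).
r to a double first cousin = 0.25 (double first cousins share both grandparent pairs — four paths of length 4: r = 4·(1/2)^4 = 1/4).
r to an offspring = 1/2 (one parent–offspring link: r = (1/2)^1 = 1/2).
Summing one r·B term per recipient: 3·0.0625·0.495 + 3·0.25·0.217 + 1·0.5·0.224 = 0.3675625.
0.3675625 < 0.82: the indirect benefit is less than the cost.

No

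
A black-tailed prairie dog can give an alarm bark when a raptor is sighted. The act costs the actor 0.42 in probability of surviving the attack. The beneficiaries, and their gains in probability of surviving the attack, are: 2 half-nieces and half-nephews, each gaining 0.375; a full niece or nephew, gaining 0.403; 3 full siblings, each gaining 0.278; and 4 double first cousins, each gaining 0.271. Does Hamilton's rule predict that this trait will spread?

Yes

Hamilton's rule: the trait is favored when the sum of r·B over every recipient exceeds the actor's cost C.
r to a half-niece or half-nephew = 1/8 (half-aunt/uncle↔niece/nephew: one path of length 3: r = (1/2)^3 = 1/8).
r to a full niece or nephew = 0.25 (full aunt/uncle↔niece/nephew: two paths of length 3 through the shared grandparent pair: r = 2·(1/2)^3 = 1/4).
r to a full sibling = 0.5 (full sibs share both parents — two paths of length 2: r = 2·(1/2)^2 = 1/2).
r to a double first cousin = 1/4 (double first cousins share both grandparent pairs — four paths of length 4: r = 4·(1/2)^4 = 1/4).
Summing one r·B term per recipient: 2·0.125·0.375 + 1·0.25·0.403 + 3·0.5·0.278 + 4·0.25·0.271 = 0.8825.
0.8825 > 0.42: the indirect benefit exceeds the cost.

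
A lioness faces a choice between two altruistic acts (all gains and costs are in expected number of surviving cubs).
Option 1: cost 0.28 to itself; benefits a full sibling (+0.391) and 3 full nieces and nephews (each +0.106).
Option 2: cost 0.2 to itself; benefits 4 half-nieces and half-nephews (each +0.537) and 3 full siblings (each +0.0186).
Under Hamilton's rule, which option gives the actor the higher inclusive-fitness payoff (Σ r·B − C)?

Option 2

Option 1: r to a full sibling = 0.5.
Option 1: r to a full niece or nephew = 0.25.
Option 1: Σ r·B − C = (1·0.5·0.391 + 3·0.25·0.106) − 0.28 = -0.005.
Option 2: r to a half-niece or half-nephew = 0.125.
Option 2: r to a full sibling = 0.5.
Option 2: Σ r·B − C = (4·0.125·0.537 + 3·0.5·0.0186) − 0.2 = 0.0964.
Option 2 has the higher net inclusive-fitness payoff.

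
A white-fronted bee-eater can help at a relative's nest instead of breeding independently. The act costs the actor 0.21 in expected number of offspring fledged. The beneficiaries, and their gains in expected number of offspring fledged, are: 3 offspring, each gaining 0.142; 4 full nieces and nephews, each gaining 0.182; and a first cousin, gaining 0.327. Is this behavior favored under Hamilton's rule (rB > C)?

Hamilton's rule: the trait is favored when the sum of r·B over every recipient exceeds the actor's cost C.
r to an offspring = 0.5 (one parent–offspring link: r = (1/2)^1 = 1/2).
r to a full niece or nephew = 1/4 (full aunt/uncle↔niece/nephew: two paths of length 3 through the shared grandparent pair: r = 2·(1/2)^3 = 1/4).
r to a first cousin = 0.125 (first cousins share one grandparent pair — two paths of length 4: r = 2·(1/2)^4 = 1/8).
Summing one r·B term per recipient: 3·0.5·0.142 + 4·0.25·0.182 + 1·0.125·0.327 = 0.435875.
0.435875 > 0.21: the indirect benefit exceeds the cost.

Yes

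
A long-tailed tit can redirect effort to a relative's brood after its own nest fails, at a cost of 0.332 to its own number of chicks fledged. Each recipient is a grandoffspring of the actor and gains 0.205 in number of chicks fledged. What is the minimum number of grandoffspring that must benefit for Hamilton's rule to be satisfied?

r to a grandoffspring = 0.25 (two parent–offspring links: r = (1/2)^2 = 1/4).
Hamilton's rule: n·r·B > C  ⇒  n > C/(r·B) = 0.332/(0.25·0.205) = 6.478.
The smallest integer exceeding 6.478 is 7.

7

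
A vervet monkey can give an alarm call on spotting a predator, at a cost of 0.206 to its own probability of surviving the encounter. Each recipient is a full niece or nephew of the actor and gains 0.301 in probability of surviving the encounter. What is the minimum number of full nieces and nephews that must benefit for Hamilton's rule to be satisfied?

r to a full niece or nephew = 1/4 (full aunt/uncle↔niece/nephew: two paths of length 3 through the shared grandparent pair: r = 2·(1/2)^3 = 1/4).
Hamilton's rule: n·r·B > C  ⇒  n > C/(r·B) = 0.206/(0.25·0.301) = 2.738.
The smallest integer exceeding 2.738 is 3.

3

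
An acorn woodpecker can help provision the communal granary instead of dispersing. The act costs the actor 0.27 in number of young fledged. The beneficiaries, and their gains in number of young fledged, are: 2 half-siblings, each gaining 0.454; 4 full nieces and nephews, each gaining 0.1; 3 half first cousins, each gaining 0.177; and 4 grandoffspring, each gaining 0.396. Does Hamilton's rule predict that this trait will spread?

Yes

Hamilton's rule: the trait is favored when the sum of r·B over every recipient exceeds the actor's cost C.
r to a half-sibling = 1/4 (half-sibs share one parent — one path of length 2: r = (1/2)^2 = 1/4).
r to a full niece or nephew = 0.25 (full aunt/uncle↔niece/nephew: two paths of length 3 through the shared grandparent pair: r = 2·(1/2)^3 = 1/4).
r to a half first cousin = 0.0625 (half first cousins share one grandparent — one path of length 4: r = (1/2)^4 = 1/16).
r to a grandoffspring = 1/4 (two parent–offspring links: r = (1/2)^2 = 1/4).
Summing one r·B term per recipient: 2·0.25·0.454 + 4·0.25·0.1 + 3·0.0625·0.177 + 4·0.25·0.396 = 0.7561875.
0.7561875 > 0.27: the indirect benefit exceeds the cost.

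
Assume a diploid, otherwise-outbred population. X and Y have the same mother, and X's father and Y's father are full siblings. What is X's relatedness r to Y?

0.375

With two independent routes of shared ancestry, r is the sum of the two contributions.
X and Y are related in two ways: half-sibs through their shared mother (r = 1/4) and first cousins through their fathers (r = 1/8).
r = 1/4 + 1/8 = 0.375.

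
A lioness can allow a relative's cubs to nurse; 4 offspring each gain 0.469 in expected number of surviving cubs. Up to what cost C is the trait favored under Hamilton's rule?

r to an offspring = 0.5 (one parent–offspring link: r = (1/2)^1 = 1/2).
Hamilton's rule: n·r·B > C, so the trait is favored while C < n·r·B = 4·0.5·0.469 = 0.938.

0.938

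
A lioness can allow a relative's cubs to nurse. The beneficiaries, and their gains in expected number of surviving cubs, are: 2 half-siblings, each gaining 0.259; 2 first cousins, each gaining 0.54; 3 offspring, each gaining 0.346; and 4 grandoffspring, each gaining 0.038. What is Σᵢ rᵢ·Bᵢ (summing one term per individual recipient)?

r to a half-sibling = 0.25 (half-sibs share one parent — one path of length 2: r = (1/2)^2 = 1/4).
r to a first cousin = 1/8 (first cousins share one grandparent pair — two paths of length 4: r = 2·(1/2)^4 = 1/8).
r to an offspring = 1/2 (one parent–offspring link: r = (1/2)^1 = 1/2).
r to a grandoffspring = 1/4 (two parent–offspring links: r = (1/2)^2 = 1/4).
Summing one r·B term per recipient: 2·0.25·0.259 + 2·0.125·0.54 + 3·0.5·0.346 + 4·0.25·0.038 = 0.8215.

0.8215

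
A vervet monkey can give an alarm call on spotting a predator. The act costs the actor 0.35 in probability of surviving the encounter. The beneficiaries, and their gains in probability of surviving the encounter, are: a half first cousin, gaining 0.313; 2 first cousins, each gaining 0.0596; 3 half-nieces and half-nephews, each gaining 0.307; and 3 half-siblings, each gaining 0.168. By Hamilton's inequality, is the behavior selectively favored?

No

Hamilton's rule: the trait is favored when the sum of r·B over every recipient exceeds the actor's cost C.
r to a half first cousin = 0.0625 (half first cousins share one grandparent — one path of length 4: r = (1/2)^4 = 1/16).
r to a first cousin = 1/8 (first cousins share one grandparent pair — two paths of length 4: r = 2·(1/2)^4 = 1/8).
r to a half-niece or half-nephew = 0.125 (half-aunt/uncle↔niece/nephew: one path of length 3: r = (1/2)^3 = 1/8).
r to a half-sibling = 1/4 (half-sibs share one parent — one path of length 2: r = (1/2)^2 = 1/4).
Summing one r·B term per recipient: 1·0.0625·0.313 + 2·0.125·0.0596 + 3·0.125·0.307 + 3·0.25·0.168 = 0.2755875.
0.2755875 < 0.35: the indirect benefit is less than the cost.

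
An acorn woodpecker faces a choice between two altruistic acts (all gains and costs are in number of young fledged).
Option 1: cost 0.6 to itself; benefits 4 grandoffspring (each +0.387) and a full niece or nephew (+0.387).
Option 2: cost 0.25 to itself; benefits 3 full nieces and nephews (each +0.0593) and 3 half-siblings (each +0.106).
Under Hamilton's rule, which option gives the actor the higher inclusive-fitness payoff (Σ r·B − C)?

Option 1

Option 1: r to a grandoffspring = 0.25.
Option 1: r to a full niece or nephew = 0.25.
Option 1: Σ r·B − C = (4·0.25·0.387 + 1·0.25·0.387) − 0.6 = -0.11625.
Option 2: r to a full niece or nephew = 0.25.
Option 2: r to a half-sibling = 0.25.
Option 2: Σ r·B − C = (3·0.25·0.0593 + 3·0.25·0.106) − 0.25 = -0.126025.
Option 1 has the higher net inclusive-fitness payoff.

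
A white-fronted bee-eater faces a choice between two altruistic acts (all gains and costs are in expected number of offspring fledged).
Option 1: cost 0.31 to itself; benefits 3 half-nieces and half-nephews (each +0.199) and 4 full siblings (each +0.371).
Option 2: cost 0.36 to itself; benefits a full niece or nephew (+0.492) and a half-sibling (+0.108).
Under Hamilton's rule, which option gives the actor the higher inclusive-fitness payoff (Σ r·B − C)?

Option 1

Option 1: r to a half-niece or half-nephew = 0.125.
Option 1: r to a full sibling = 0.5.
Option 1: Σ r·B − C = (3·0.125·0.199 + 4·0.5·0.371) − 0.31 = 0.506625.
Option 2: r to a full niece or nephew = 0.25.
Option 2: r to a half-sibling = 0.25.
Option 2: Σ r·B − C = (1·0.25·0.492 + 1·0.25·0.108) − 0.36 = -0.21.
Option 1 has the higher net inclusive-fitness payoff.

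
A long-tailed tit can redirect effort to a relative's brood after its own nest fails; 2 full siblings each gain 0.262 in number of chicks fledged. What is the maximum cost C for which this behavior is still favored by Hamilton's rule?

0.262

r to a full sibling = 1/2 (full sibs share both parents — two paths of length 2: r = 2·(1/2)^2 = 1/2).
Hamilton's rule: n·r·B > C, so the trait is favored while C < n·r·B = 2·0.5·0.262 = 0.262.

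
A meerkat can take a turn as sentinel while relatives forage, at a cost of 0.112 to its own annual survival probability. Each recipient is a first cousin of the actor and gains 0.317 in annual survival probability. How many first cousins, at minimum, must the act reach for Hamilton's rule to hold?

r to a first cousin = 1/8 (first cousins share one grandparent pair — two paths of length 4: r = 2·(1/2)^4 = 1/8).
Hamilton's rule: n·r·B > C  ⇒  n > C/(r·B) = 0.112/(0.125·0.317) = 2.826.
The smallest integer exceeding 2.826 is 3.

3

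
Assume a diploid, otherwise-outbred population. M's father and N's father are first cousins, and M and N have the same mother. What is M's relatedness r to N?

0.28125

Independent pedigree routes through distinct common ancestors add.
M and N are related in two ways: second cousins through their fathers (r = 1/32) and half-sibs through their shared mother (r = 1/4).
r = 1/32 + 1/4 = 0.28125.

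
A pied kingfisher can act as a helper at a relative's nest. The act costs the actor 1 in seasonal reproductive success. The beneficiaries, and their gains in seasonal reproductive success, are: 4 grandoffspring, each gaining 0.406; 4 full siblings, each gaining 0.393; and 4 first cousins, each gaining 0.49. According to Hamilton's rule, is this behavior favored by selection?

Hamilton's rule: the trait is favored when the sum of r·B over every recipient exceeds the actor's cost C.
r to a grandoffspring = 0.25 (two parent–offspring links: r = (1/2)^2 = 1/4).
r to a full sibling = 1/2 (full sibs share both parents — two paths of length 2: r = 2·(1/2)^2 = 1/2).
r to a first cousin = 0.125 (first cousins share one grandparent pair — two paths of length 4: r = 2·(1/2)^4 = 1/8).
Summing one r·B term per recipient: 4·0.25·0.406 + 4·0.5·0.393 + 4·0.125·0.49 = 1.437.
1.437 > 1: the indirect benefit exceeds the cost.

Yes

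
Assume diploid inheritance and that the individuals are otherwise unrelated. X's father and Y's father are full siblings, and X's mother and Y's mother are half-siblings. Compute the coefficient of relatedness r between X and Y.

With two independent routes of shared ancestry, r is the sum of the two contributions.
X and Y are related in two ways: first cousins through their fathers (r = 1/8) and half first cousins through their mothers (r = 1/16).
r = 1/8 + 1/16 = 3/16 = 0.1875.

0.1875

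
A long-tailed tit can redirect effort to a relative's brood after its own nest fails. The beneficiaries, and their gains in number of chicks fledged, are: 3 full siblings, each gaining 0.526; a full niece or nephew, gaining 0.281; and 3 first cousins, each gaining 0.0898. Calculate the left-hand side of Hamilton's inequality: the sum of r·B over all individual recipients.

r to a full sibling = 0.5 (full sibs share both parents — two paths of length 2: r = 2·(1/2)^2 = 1/2).
r to a full niece or nephew = 1/4 (full aunt/uncle↔niece/nephew: two paths of length 3 through the shared grandparent pair: r = 2·(1/2)^3 = 1/4).
r to a first cousin = 0.125 (first cousins share one grandparent pair — two paths of length 4: r = 2·(1/2)^4 = 1/8).
Summing one r·B term per recipient: 3·0.5·0.526 + 1·0.25·0.281 + 3·0.125·0.0898 = 0.892925.

0.892925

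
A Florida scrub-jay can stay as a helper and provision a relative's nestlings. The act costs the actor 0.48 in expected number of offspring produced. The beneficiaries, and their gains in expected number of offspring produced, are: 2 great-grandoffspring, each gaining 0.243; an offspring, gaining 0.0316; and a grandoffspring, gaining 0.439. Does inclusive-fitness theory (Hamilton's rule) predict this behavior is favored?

Hamilton's rule: the trait is favored when the sum of r·B over every recipient exceeds the actor's cost C.
r to a great-grandoffspring = 0.125 (three parent–offspring links: r = (1/2)^3 = 1/8).
r to an offspring = 0.5 (one parent–offspring link: r = (1/2)^1 = 1/2).
r to a grandoffspring = 0.25 (two parent–offspring links: r = (1/2)^2 = 1/4).
Summing one r·B term per recipient: 2·0.125·0.243 + 1·0.5·0.0316 + 1·0.25·0.439 = 0.1863.
0.1863 < 0.48: the indirect benefit is less than the cost.

No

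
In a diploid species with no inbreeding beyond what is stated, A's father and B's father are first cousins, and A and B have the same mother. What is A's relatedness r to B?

0.28125

With two independent routes of shared ancestry, r is the sum of the two contributions.
A and B are related in two ways: second cousins through their fathers (r = 1/32) and half-sibs through their shared mother (r = 1/4).
r = 1/32 + 1/4 = 9/32 = 0.28125.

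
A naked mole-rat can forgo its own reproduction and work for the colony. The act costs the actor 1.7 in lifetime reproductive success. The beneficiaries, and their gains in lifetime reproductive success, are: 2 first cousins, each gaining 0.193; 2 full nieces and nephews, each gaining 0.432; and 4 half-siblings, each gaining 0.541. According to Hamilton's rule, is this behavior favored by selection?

No

Hamilton's rule: the trait is favored when the sum of r·B over every recipient exceeds the actor's cost C.
r to a first cousin = 1/8 (first cousins share one grandparent pair — two paths of length 4: r = 2·(1/2)^4 = 1/8).
r to a full niece or nephew = 1/4 (full aunt/uncle↔niece/nephew: two paths of length 3 through the shared grandparent pair: r = 2·(1/2)^3 = 1/4).
r to a half-sibling = 1/4 (half-sibs share one parent — one path of length 2: r = (1/2)^2 = 1/4).
Summing one r·B term per recipient: 2·0.125·0.193 + 2·0.25·0.432 + 4·0.25·0.541 = 0.80525.
0.80525 < 1.7: the indirect benefit is less than the cost.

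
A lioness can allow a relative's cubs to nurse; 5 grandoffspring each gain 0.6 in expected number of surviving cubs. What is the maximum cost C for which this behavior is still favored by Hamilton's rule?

0.75

r to a grandoffspring = 1/4 (two parent–offspring links: r = (1/2)^2 = 1/4).
Hamilton's rule: n·r·B > C, so the trait is favored while C < n·r·B = 5·0.25·0.6 = 0.75.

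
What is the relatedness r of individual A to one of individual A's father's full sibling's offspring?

Each parent–offspring link contributes a factor of 1/2, and independent paths through distinct common ancestors add.
First cousins share one grandparent pair — two paths of length 4: r = 2·(1/2)^4 = 1/8.

0.125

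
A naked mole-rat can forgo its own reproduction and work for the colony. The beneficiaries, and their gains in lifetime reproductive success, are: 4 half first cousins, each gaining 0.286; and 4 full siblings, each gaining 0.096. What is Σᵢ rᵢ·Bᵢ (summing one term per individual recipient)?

r to a half first cousin = 1/16 (half first cousins share one grandparent — one path of length 4: r = (1/2)^4 = 1/16).
r to a full sibling = 0.5 (full sibs share both parents — two paths of length 2: r = 2·(1/2)^2 = 1/2).
Summing one r·B term per recipient: 4·0.0625·0.286 + 4·0.5·0.096 = 0.2635.

0.2635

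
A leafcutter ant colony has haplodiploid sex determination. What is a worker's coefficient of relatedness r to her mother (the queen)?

One meiotic link between diploid queen and diploid daughter: r = 1/2.

0.5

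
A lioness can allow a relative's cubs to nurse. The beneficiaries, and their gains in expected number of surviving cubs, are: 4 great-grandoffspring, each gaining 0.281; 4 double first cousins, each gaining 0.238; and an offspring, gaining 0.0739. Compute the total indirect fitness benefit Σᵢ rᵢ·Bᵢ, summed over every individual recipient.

0.41545

r to a great-grandoffspring = 1/8 (three parent–offspring links: r = (1/2)^3 = 1/8).
r to a double first cousin = 1/4 (double first cousins share both grandparent pairs — four paths of length 4: r = 4·(1/2)^4 = 1/4).
r to an offspring = 0.5 (one parent–offspring link: r = (1/2)^1 = 1/2).
Summing one r·B term per recipient: 4·0.125·0.281 + 4·0.25·0.238 + 1·0.5·0.0739 = 0.41545.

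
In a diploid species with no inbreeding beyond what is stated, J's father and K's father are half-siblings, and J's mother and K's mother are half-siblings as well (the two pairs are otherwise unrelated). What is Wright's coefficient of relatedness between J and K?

With two independent routes of shared ancestry, r is the sum of the two contributions.
J and K are related in two ways: half first cousins through their fathers (r = 1/16) and half first cousins through their mothers (r = 1/16).
r = 1/16 + 1/16 = 0.125.

0.125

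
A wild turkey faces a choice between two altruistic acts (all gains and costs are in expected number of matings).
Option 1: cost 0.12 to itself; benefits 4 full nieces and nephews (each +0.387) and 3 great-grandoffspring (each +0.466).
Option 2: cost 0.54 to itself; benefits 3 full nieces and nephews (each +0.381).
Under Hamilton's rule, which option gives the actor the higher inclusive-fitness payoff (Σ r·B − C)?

Option 1: r to a full niece or nephew = 0.25.
Option 1: r to a great-grandoffspring = 0.125.
Option 1: Σ r·B − C = (4·0.25·0.387 + 3·0.125·0.466) − 0.12 = 0.44175.
Option 2: r to a full niece or nephew = 0.25.
Option 2: Σ r·B − C = (3·0.25·0.381) − 0.54 = -0.25425.
Option 1 has the higher net inclusive-fitness payoff.

Option 1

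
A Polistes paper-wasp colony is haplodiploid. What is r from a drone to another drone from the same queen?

0.5

Haploid brothers each carry a random half of the queen's diploid genome, so on average they share half: r = 1/2.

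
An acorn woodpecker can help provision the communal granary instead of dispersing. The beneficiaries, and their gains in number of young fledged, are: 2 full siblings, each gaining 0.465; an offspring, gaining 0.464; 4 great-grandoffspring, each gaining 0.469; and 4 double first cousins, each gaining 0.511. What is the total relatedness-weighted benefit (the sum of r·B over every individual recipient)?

1.4425

r to a full sibling = 1/2 (full sibs share both parents — two paths of length 2: r = 2·(1/2)^2 = 1/2).
r to an offspring = 0.5 (one parent–offspring link: r = (1/2)^1 = 1/2).
r to a great-grandoffspring = 0.125 (three parent–offspring links: r = (1/2)^3 = 1/8).
r to a double first cousin = 0.25 (double first cousins share both grandparent pairs — four paths of length 4: r = 4·(1/2)^4 = 1/4).
Summing one r·B term per recipient: 2·0.5·0.465 + 1·0.5·0.464 + 4·0.125·0.469 + 4·0.25·0.511 = 1.4425.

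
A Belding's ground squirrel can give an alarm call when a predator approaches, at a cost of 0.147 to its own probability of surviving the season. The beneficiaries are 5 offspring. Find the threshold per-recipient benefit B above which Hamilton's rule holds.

0.0588

r to an offspring = 0.5 (one parent–offspring link: r = (1/2)^1 = 1/2).
Hamilton's rule with n recipients of equal r: n·r·B > C, so B > C/(n·r) = 0.147/(5·0.5) = 0.0588.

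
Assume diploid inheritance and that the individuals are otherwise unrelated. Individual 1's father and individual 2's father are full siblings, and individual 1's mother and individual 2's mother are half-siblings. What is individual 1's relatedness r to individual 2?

0.1875

Wright's path rule: contributions from independent ancestry routes add.
Individual 1 and individual 2 are related in two ways: first cousins through their fathers (r = 1/8) and half first cousins through their mothers (r = 1/16).
r = 1/8 + 1/16 = 0.1875.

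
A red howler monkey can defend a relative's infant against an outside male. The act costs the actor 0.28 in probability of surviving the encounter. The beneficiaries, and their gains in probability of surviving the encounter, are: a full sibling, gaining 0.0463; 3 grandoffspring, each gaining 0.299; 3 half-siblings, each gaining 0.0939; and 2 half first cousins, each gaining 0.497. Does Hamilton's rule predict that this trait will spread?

Hamilton's rule: the trait is favored when the sum of r·B over every recipient exceeds the actor's cost C.
r to a full sibling = 0.5 (full sibs share both parents — two paths of length 2: r = 2·(1/2)^2 = 1/2).
r to a grandoffspring = 0.25 (two parent–offspring links: r = (1/2)^2 = 1/4).
r to a half-sibling = 0.25 (half-sibs share one parent — one path of length 2: r = (1/2)^2 = 1/4).
r to a half first cousin = 1/16 (half first cousins share one grandparent — one path of length 4: r = (1/2)^4 = 1/16).
Summing one r·B term per recipient: 1·0.5·0.0463 + 3·0.25·0.299 + 3·0.25·0.0939 + 2·0.0625·0.497 = 0.37995.
0.37995 > 0.28: the indirect benefit exceeds the cost.

Yes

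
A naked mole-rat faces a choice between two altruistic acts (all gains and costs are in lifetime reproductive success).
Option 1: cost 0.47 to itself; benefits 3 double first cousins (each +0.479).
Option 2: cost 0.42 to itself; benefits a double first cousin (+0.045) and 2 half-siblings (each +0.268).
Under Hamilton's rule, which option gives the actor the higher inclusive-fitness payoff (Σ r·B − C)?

Option 1: r to a double first cousin = 0.25.
Option 1: Σ r·B − C = (3·0.25·0.479) − 0.47 = -0.11075.
Option 2: r to a double first cousin = 0.25.
Option 2: r to a half-sibling = 0.25.
Option 2: Σ r·B − C = (1·0.25·0.045 + 2·0.25·0.268) − 0.42 = -0.27475.
Option 1 has the higher net inclusive-fitness payoff.

Option 1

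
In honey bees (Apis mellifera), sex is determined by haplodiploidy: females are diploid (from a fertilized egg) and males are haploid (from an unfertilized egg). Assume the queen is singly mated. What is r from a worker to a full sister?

0.75

Haplodiploid full sisters inherit their father's entire haploid genome identically (contributing 1/2) and on average half of their mother's contribution (1/2 · 1/2 = 1/4); r = 1/2 + 1/4 = 3/4.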